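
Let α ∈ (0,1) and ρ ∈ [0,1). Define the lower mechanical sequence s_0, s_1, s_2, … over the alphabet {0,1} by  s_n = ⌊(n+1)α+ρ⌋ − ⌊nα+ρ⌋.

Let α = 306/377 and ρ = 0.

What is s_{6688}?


(n+1)α + ρ = (6689·306) / 377 = 2046834/377
nα + ρ     = (6688·306) / 377 = 2046528/377
⌊2046834/377⌋ = 5429,  ⌊2046528/377⌋ = 5428
s_{6688} = 5429 − 5428 = 1

1


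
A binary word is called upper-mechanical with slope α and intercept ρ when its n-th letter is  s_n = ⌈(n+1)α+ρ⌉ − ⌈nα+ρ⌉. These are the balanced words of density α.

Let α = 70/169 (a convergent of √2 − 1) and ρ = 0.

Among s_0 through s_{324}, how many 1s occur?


135

#1s = Σ_{n=0}^{324} s_n = Σ_{n=0}^{324} (⌈(n+1)α+ρ⌉ − ⌈nα+ρ⌉)
the sum telescopes: every ⌈nα+ρ⌉ with 0 < n < 325 appears once with + and once with −, leaving ⌈325α+ρ⌉ − ⌈0·α+ρ⌉
325α + ρ = (325·70) / 169 = 22750/169
ρ = 0/169
⌈22750/169⌉ = 135,  ⌈0/169⌉ = 0
#1s = 135 − 0 = 135


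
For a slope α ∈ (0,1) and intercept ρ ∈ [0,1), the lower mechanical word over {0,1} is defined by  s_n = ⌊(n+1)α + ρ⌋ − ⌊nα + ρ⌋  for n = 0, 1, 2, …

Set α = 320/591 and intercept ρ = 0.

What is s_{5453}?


(n+1)α + ρ = (5454·320) / 591 = 1745280/591
nα + ρ     = (5453·320) / 591 = 1744960/591
⌊1745280/591⌋ = 2953,  ⌊1744960/591⌋ = 2952
s_{5453} = 2953 − 2952 = 1

1


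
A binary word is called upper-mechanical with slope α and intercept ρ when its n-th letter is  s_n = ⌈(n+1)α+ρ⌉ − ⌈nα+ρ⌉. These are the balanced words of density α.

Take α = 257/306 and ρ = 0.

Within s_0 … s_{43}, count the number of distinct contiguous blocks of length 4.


5

t_n = ⌈(n·257)/306⌉ for n = 0 … 44:
  n=0…9: ⌈0/306⌉=0 ⌈257/306⌉=1 ⌈514/306⌉=2 ⌈771/306⌉=3 ⌈1028/306⌉=4 ⌈1285/306⌉=5 ⌈1542/306⌉=6 ⌈1799/306⌉=6 ⌈2056/306⌉=7 ⌈2313/306⌉=8
  n=10…19: ⌈2570/306⌉=9 ⌈2827/306⌉=10 ⌈3084/306⌉=11 ⌈3341/306⌉=11 ⌈3598/306⌉=12 ⌈3855/306⌉=13 ⌈4112/306⌉=14 ⌈4369/306⌉=15 ⌈4626/306⌉=16 ⌈4883/306⌉=16
  n=20…29: ⌈5140/306⌉=17 ⌈5397/306⌉=18 ⌈5654/306⌉=19 ⌈5911/306⌉=20 ⌈6168/306⌉=21 ⌈6425/306⌉=21 ⌈6682/306⌉=22 ⌈6939/306⌉=23 ⌈7196/306⌉=24 ⌈7453/306⌉=25
  n=30…39: ⌈7710/306⌉=26 ⌈7967/306⌉=27 ⌈8224/306⌉=27 ⌈8481/306⌉=28 ⌈8738/306⌉=29 ⌈8995/306⌉=30 ⌈9252/306⌉=31 ⌈9509/306⌉=32 ⌈9766/306⌉=32 ⌈10023/306⌉=33
  n=40…44: ⌈10280/306⌉=34 ⌈10537/306⌉=35 ⌈10794/306⌉=36 ⌈11051/306⌉=37 ⌈11308/306⌉=37
s_n = t_(n+1) − t_n for n = 0 … 43 gives
prefix = 11111101111101111101111101111110111110111110
slide a length-4 window over [0..3] … [40..43] (41 windows); first occurrence of each distinct factor:
  [  0..  3] 1111
  [  3..  6] 1110
  [  4..  7] 1101
  [  5..  8] 1011
  [  6..  9] 0111
  (the other 36 windows repeat one of these)
distinct factors: {0111, 1011, 1101, 1110, 1111}
count = 5  (Sturmian bound for length 4 is 5)


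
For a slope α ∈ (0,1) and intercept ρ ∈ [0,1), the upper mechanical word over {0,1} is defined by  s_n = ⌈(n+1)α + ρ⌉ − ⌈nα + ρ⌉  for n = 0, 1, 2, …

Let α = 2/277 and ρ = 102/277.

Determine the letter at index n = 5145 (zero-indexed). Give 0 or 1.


0

(n+1)α + ρ = (5146·2 + 102) / 277 = 10394/277
nα + ρ     = (5145·2 + 102) / 277 = 10392/277
⌈10394/277⌉ = 38,  ⌈10392/277⌉ = 38
s_{5145} = 38 − 38 = 0


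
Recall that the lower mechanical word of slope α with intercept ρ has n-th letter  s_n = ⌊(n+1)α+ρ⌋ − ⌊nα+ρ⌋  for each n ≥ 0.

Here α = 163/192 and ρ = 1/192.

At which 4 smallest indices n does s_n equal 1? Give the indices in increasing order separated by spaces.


n=0: ⌊164/192⌋−⌊1/192⌋ = 0−0 = 0
n=1: ⌊327/192⌋−⌊164/192⌋ = 1−0 = 1  ← one
n=2: ⌊490/192⌋−⌊327/192⌋ = 2−1 = 1  ← one
n=3: ⌊653/192⌋−⌊490/192⌋ = 3−2 = 1  ← one
n=4: ⌊816/192⌋−⌊653/192⌋ = 4−3 = 1  ← one
positions of the first 4 ones: 1 2 3 4

1 2 3 4


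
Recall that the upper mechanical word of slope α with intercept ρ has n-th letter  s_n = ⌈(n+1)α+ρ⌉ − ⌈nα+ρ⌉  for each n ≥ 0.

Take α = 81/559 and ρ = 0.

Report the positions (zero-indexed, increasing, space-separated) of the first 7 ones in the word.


0 6 13 20 27 34 41

n=0: ⌈81/559⌉−⌈0/559⌉ = 1−0 = 1  ← one
n=1: ⌈162/559⌉−⌈81/559⌉ = 1−1 = 0
n=2: ⌈243/559⌉−⌈162/559⌉ = 1−1 = 0
n=3: ⌈324/559⌉−⌈243/559⌉ = 1−1 = 0
n=4: ⌈405/559⌉−⌈324/559⌉ = 1−1 = 0
n=5: ⌈486/559⌉−⌈405/559⌉ = 1−1 = 0
n=6: ⌈567/559⌉−⌈486/559⌉ = 2−1 = 1  ← one
n=7: ⌈648/559⌉−⌈567/559⌉ = 2−2 = 0
n=8: ⌈729/559⌉−⌈648/559⌉ = 2−2 = 0
n=9: ⌈810/559⌉−⌈729/559⌉ = 2−2 = 0
n=10: ⌈891/559⌉−⌈810/559⌉ = 2−2 = 0
n=11: ⌈972/559⌉−⌈891/559⌉ = 2−2 = 0
n=12: ⌈1053/559⌉−⌈972/559⌉ = 2−2 = 0
n=13: ⌈1134/559⌉−⌈1053/559⌉ = 3−2 = 1  ← one
n=14: ⌈1215/559⌉−⌈1134/559⌉ = 3−3 = 0
n=15: ⌈1296/559⌉−⌈1215/559⌉ = 3−3 = 0
n=16: ⌈1377/559⌉−⌈1296/559⌉ = 3−3 = 0
n=17: ⌈1458/559⌉−⌈1377/559⌉ = 3−3 = 0
n=18: ⌈1539/559⌉−⌈1458/559⌉ = 3−3 = 0
n=19: ⌈1620/559⌉−⌈1539/559⌉ = 3−3 = 0
n=20: ⌈1701/559⌉−⌈1620/559⌉ = 4−3 = 1  ← one
n=21: ⌈1782/559⌉−⌈1701/559⌉ = 4−4 = 0
n=22: ⌈1863/559⌉−⌈1782/559⌉ = 4−4 = 0
n=23: ⌈1944/559⌉−⌈1863/559⌉ = 4−4 = 0
n=24: ⌈2025/559⌉−⌈1944/559⌉ = 4−4 = 0
n=25: ⌈2106/559⌉−⌈2025/559⌉ = 4−4 = 0
n=26: ⌈2187/559⌉−⌈2106/559⌉ = 4−4 = 0
n=27: ⌈2268/559⌉−⌈2187/559⌉ = 5−4 = 1  ← one
n=28: ⌈2349/559⌉−⌈2268/559⌉ = 5−5 = 0
n=29: ⌈2430/559⌉−⌈2349/559⌉ = 5−5 = 0
n=30: ⌈2511/559⌉−⌈2430/559⌉ = 5−5 = 0
n=31: ⌈2592/559⌉−⌈2511/559⌉ = 5−5 = 0
n=32: ⌈2673/559⌉−⌈2592/559⌉ = 5−5 = 0
n=33: ⌈2754/559⌉−⌈2673/559⌉ = 5−5 = 0
n=34: ⌈2835/559⌉−⌈2754/559⌉ = 6−5 = 1  ← one
n=35: ⌈2916/559⌉−⌈2835/559⌉ = 6−6 = 0
n=36: ⌈2997/559⌉−⌈2916/559⌉ = 6−6 = 0
n=37: ⌈3078/559⌉−⌈2997/559⌉ = 6−6 = 0
n=38: ⌈3159/559⌉−⌈3078/559⌉ = 6−6 = 0
n=39: ⌈3240/559⌉−⌈3159/559⌉ = 6−6 = 0
n=40: ⌈3321/559⌉−⌈3240/559⌉ = 6−6 = 0
n=41: ⌈3402/559⌉−⌈3321/559⌉ = 7−6 = 1  ← one
positions of the first 7 ones: 0 6 13 20 27 34 41


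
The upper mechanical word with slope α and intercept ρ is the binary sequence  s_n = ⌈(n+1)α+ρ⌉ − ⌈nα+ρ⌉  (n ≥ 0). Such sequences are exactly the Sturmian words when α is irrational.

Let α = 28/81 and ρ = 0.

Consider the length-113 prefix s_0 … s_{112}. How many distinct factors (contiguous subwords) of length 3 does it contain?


4

t_n = ⌈(n·28)/81⌉ for n = 0 … 113:
  n=0…9: ⌈0/81⌉=0 ⌈28/81⌉=1 ⌈56/81⌉=1 ⌈84/81⌉=2 ⌈112/81⌉=2 ⌈140/81⌉=2 ⌈168/81⌉=3 ⌈196/81⌉=3 ⌈224/81⌉=3 ⌈252/81⌉=4
  n=10…19: ⌈280/81⌉=4 ⌈308/81⌉=4 ⌈336/81⌉=5 ⌈364/81⌉=5 ⌈392/81⌉=5 ⌈420/81⌉=6 ⌈448/81⌉=6 ⌈476/81⌉=6 ⌈504/81⌉=7 ⌈532/81⌉=7
  n=20…29: ⌈560/81⌉=7 ⌈588/81⌉=8 ⌈616/81⌉=8 ⌈644/81⌉=8 ⌈672/81⌉=9 ⌈700/81⌉=9 ⌈728/81⌉=9 ⌈756/81⌉=10 ⌈784/81⌉=10 ⌈812/81⌉=11
  n=30…39: ⌈840/81⌉=11 ⌈868/81⌉=11 ⌈896/81⌉=12 ⌈924/81⌉=12 ⌈952/81⌉=12 ⌈980/81⌉=13 ⌈1008/81⌉=13 ⌈1036/81⌉=13 ⌈1064/81⌉=14 ⌈1092/81⌉=14
  n=40…49: ⌈1120/81⌉=14 ⌈1148/81⌉=15 ⌈1176/81⌉=15 ⌈1204/81⌉=15 ⌈1232/81⌉=16 ⌈1260/81⌉=16 ⌈1288/81⌉=16 ⌈1316/81⌉=17 ⌈1344/81⌉=17 ⌈1372/81⌉=17
  n=50…59: ⌈1400/81⌉=18 ⌈1428/81⌉=18 ⌈1456/81⌉=18 ⌈1484/81⌉=19 ⌈1512/81⌉=19 ⌈1540/81⌉=20 ⌈1568/81⌉=20 ⌈1596/81⌉=20 ⌈1624/81⌉=21 ⌈1652/81⌉=21
  n=60…69: ⌈1680/81⌉=21 ⌈1708/81⌉=22 ⌈1736/81⌉=22 ⌈1764/81⌉=22 ⌈1792/81⌉=23 ⌈1820/81⌉=23 ⌈1848/81⌉=23 ⌈1876/81⌉=24 ⌈1904/81⌉=24 ⌈1932/81⌉=24
  n=70…79: ⌈1960/81⌉=25 ⌈1988/81⌉=25 ⌈2016/81⌉=25 ⌈2044/81⌉=26 ⌈2072/81⌉=26 ⌈2100/81⌉=26 ⌈2128/81⌉=27 ⌈2156/81⌉=27 ⌈2184/81⌉=27 ⌈2212/81⌉=28
  n=80…89: ⌈2240/81⌉=28 ⌈2268/81⌉=28 ⌈2296/81⌉=29 ⌈2324/81⌉=29 ⌈2352/81⌉=30 ⌈2380/81⌉=30 ⌈2408/81⌉=30 ⌈2436/81⌉=31 ⌈2464/81⌉=31 ⌈2492/81⌉=31
  n=90…99: ⌈2520/81⌉=32 ⌈2548/81⌉=32 ⌈2576/81⌉=32 ⌈2604/81⌉=33 ⌈2632/81⌉=33 ⌈2660/81⌉=33 ⌈2688/81⌉=34 ⌈2716/81⌉=34 ⌈2744/81⌉=34 ⌈2772/81⌉=35
  n=100…109: ⌈2800/81⌉=35 ⌈2828/81⌉=35 ⌈2856/81⌉=36 ⌈2884/81⌉=36 ⌈2912/81⌉=36 ⌈2940/81⌉=37 ⌈2968/81⌉=37 ⌈2996/81⌉=37 ⌈3024/81⌉=38 ⌈3052/81⌉=38
  n=110…113: ⌈3080/81⌉=39 ⌈3108/81⌉=39 ⌈3136/81⌉=39 ⌈3164/81⌉=40
s_n = t_(n+1) − t_n for n = 0 … 112 gives
prefix = 10100100100100100100100100101001001001001001001001001010010010010010010010010010010100100100100100100100100101001
slide a length-3 window over [0..2] … [110..112] (111 windows); first occurrence of each distinct factor:
  [  0..  2] 101
  [  1..  3] 010
  [  2..  4] 100
  [  3..  5] 001
  (the other 107 windows repeat one of these)
distinct factors: {001, 010, 100, 101}
count = 4  (Sturmian bound for length 3 is 4)


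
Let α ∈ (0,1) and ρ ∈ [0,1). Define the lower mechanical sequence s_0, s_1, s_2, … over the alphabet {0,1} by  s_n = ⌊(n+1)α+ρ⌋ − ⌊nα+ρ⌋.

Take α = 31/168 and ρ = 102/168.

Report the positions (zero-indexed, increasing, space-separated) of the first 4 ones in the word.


n=0: ⌊133/168⌋−⌊102/168⌋ = 0−0 = 0
n=1: ⌊164/168⌋−⌊133/168⌋ = 0−0 = 0
n=2: ⌊195/168⌋−⌊164/168⌋ = 1−0 = 1  ← one
n=3: ⌊226/168⌋−⌊195/168⌋ = 1−1 = 0
n=4: ⌊257/168⌋−⌊226/168⌋ = 1−1 = 0
n=5: ⌊288/168⌋−⌊257/168⌋ = 1−1 = 0
n=6: ⌊319/168⌋−⌊288/168⌋ = 1−1 = 0
n=7: ⌊350/168⌋−⌊319/168⌋ = 2−1 = 1  ← one
n=8: ⌊381/168⌋−⌊350/168⌋ = 2−2 = 0
n=9: ⌊412/168⌋−⌊381/168⌋ = 2−2 = 0
n=10: ⌊443/168⌋−⌊412/168⌋ = 2−2 = 0
n=11: ⌊474/168⌋−⌊443/168⌋ = 2−2 = 0
n=12: ⌊505/168⌋−⌊474/168⌋ = 3−2 = 1  ← one
n=13: ⌊536/168⌋−⌊505/168⌋ = 3−3 = 0
n=14: ⌊567/168⌋−⌊536/168⌋ = 3−3 = 0
n=15: ⌊598/168⌋−⌊567/168⌋ = 3−3 = 0
n=16: ⌊629/168⌋−⌊598/168⌋ = 3−3 = 0
n=17: ⌊660/168⌋−⌊629/168⌋ = 3−3 = 0
n=18: ⌊691/168⌋−⌊660/168⌋ = 4−3 = 1  ← one
positions of the first 4 ones: 2 7 12 18

2 7 12 18


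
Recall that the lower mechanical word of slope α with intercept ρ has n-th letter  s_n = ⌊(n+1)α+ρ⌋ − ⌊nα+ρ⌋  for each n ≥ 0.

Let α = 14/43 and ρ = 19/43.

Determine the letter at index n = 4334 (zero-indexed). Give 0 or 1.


0

(n+1)α + ρ = (4335·14 + 19) / 43 = 60709/43
nα + ρ     = (4334·14 + 19) / 43 = 60695/43
⌊60709/43⌋ = 1411,  ⌊60695/43⌋ = 1411
s_{4334} = 1411 − 1411 = 0


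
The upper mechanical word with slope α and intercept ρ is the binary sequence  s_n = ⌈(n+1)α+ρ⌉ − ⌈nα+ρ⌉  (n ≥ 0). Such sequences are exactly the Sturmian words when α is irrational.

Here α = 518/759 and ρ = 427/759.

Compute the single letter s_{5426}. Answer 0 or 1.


(n+1)α + ρ = (5427·518 + 427) / 759 = 2811613/759
nα + ρ     = (5426·518 + 427) / 759 = 2811095/759
⌈2811613/759⌉ = 3705,  ⌈2811095/759⌉ = 3704
s_{5426} = 3705 − 3704 = 1

1


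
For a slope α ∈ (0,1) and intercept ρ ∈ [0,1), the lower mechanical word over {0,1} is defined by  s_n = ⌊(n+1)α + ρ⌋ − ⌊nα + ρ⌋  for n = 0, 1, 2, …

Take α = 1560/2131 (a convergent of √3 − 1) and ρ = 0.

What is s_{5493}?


(n+1)α + ρ = (5494·1560) / 2131 = 8570640/2131
nα + ρ     = (5493·1560) / 2131 = 8569080/2131
⌊8570640/2131⌋ = 4021,  ⌊8569080/2131⌋ = 4021
s_{5493} = 4021 − 4021 = 0

0


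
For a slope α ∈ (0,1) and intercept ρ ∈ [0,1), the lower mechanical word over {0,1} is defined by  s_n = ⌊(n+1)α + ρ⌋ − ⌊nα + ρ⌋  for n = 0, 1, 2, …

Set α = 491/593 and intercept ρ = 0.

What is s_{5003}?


1

(n+1)α + ρ = (5004·491) / 593 = 2456964/593
nα + ρ     = (5003·491) / 593 = 2456473/593
⌊2456964/593⌋ = 4143,  ⌊2456473/593⌋ = 4142
s_{5003} = 4143 − 4142 = 1


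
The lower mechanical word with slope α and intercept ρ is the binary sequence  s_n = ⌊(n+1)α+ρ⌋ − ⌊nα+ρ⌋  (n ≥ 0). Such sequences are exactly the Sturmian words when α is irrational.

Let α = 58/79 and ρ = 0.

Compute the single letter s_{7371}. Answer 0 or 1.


(n+1)α + ρ = (7372·58) / 79 = 427576/79
nα + ρ     = (7371·58) / 79 = 427518/79
⌊427576/79⌋ = 5412,  ⌊427518/79⌋ = 5411
s_{7371} = 5412 − 5411 = 1

1


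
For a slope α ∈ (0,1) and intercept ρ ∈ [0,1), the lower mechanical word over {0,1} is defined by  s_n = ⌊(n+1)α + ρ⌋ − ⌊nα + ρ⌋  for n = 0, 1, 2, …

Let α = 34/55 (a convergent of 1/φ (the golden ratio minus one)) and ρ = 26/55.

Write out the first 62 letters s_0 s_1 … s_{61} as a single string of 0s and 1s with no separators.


10101101101011010110110101101101011010110110101101101011010110

n=0: ⌊(1·34+26)/55⌋ − ⌊(0·34+26)/55⌋ = ⌊60/55⌋ − ⌊26/55⌋ = 1 − 0 = 1
n=1: ⌊(2·34+26)/55⌋ − ⌊(1·34+26)/55⌋ = ⌊94/55⌋ − ⌊60/55⌋ = 1 − 1 = 0
n=2: ⌊(3·34+26)/55⌋ − ⌊(2·34+26)/55⌋ = ⌊128/55⌋ − ⌊94/55⌋ = 2 − 1 = 1
n=3: ⌊(4·34+26)/55⌋ − ⌊(3·34+26)/55⌋ = ⌊162/55⌋ − ⌊128/55⌋ = 2 − 2 = 0
n=4: ⌊(5·34+26)/55⌋ − ⌊(4·34+26)/55⌋ = ⌊196/55⌋ − ⌊162/55⌋ = 3 − 2 = 1
n=5: ⌊(6·34+26)/55⌋ − ⌊(5·34+26)/55⌋ = ⌊230/55⌋ − ⌊196/55⌋ = 4 − 3 = 1
n=6: ⌊(7·34+26)/55⌋ − ⌊(6·34+26)/55⌋ = ⌊264/55⌋ − ⌊230/55⌋ = 4 − 4 = 0
n=7: ⌊(8·34+26)/55⌋ − ⌊(7·34+26)/55⌋ = ⌊298/55⌋ − ⌊264/55⌋ = 5 − 4 = 1
n=8: ⌊(9·34+26)/55⌋ − ⌊(8·34+26)/55⌋ = ⌊332/55⌋ − ⌊298/55⌋ = 6 − 5 = 1
n=9: ⌊(10·34+26)/55⌋ − ⌊(9·34+26)/55⌋ = ⌊366/55⌋ − ⌊332/55⌋ = 6 − 6 = 0
n=10: ⌊(11·34+26)/55⌋ − ⌊(10·34+26)/55⌋ = ⌊400/55⌋ − ⌊366/55⌋ = 7 − 6 = 1
n=11: ⌊(12·34+26)/55⌋ − ⌊(11·34+26)/55⌋ = ⌊434/55⌋ − ⌊400/55⌋ = 7 − 7 = 0
n=12: ⌊(13·34+26)/55⌋ − ⌊(12·34+26)/55⌋ = ⌊468/55⌋ − ⌊434/55⌋ = 8 − 7 = 1
n=13: ⌊(14·34+26)/55⌋ − ⌊(13·34+26)/55⌋ = ⌊502/55⌋ − ⌊468/55⌋ = 9 − 8 = 1
n=14: ⌊(15·34+26)/55⌋ − ⌊(14·34+26)/55⌋ = ⌊536/55⌋ − ⌊502/55⌋ = 9 − 9 = 0
n=15: ⌊(16·34+26)/55⌋ − ⌊(15·34+26)/55⌋ = ⌊570/55⌋ − ⌊536/55⌋ = 10 − 9 = 1
n=16: ⌊(17·34+26)/55⌋ − ⌊(16·34+26)/55⌋ = ⌊604/55⌋ − ⌊570/55⌋ = 10 − 10 = 0
n=17: ⌊(18·34+26)/55⌋ − ⌊(17·34+26)/55⌋ = ⌊638/55⌋ − ⌊604/55⌋ = 11 − 10 = 1
n=18: ⌊(19·34+26)/55⌋ − ⌊(18·34+26)/55⌋ = ⌊672/55⌋ − ⌊638/55⌋ = 12 − 11 = 1
n=19: ⌊(20·34+26)/55⌋ − ⌊(19·34+26)/55⌋ = ⌊706/55⌋ − ⌊672/55⌋ = 12 − 12 = 0
n=20: ⌊(21·34+26)/55⌋ − ⌊(20·34+26)/55⌋ = ⌊740/55⌋ − ⌊706/55⌋ = 13 − 12 = 1
n=21: ⌊(22·34+26)/55⌋ − ⌊(21·34+26)/55⌋ = ⌊774/55⌋ − ⌊740/55⌋ = 14 − 13 = 1
n=22: ⌊(23·34+26)/55⌋ − ⌊(22·34+26)/55⌋ = ⌊808/55⌋ − ⌊774/55⌋ = 14 − 14 = 0
n=23: ⌊(24·34+26)/55⌋ − ⌊(23·34+26)/55⌋ = ⌊842/55⌋ − ⌊808/55⌋ = 15 − 14 = 1
n=24: ⌊(25·34+26)/55⌋ − ⌊(24·34+26)/55⌋ = ⌊876/55⌋ − ⌊842/55⌋ = 15 − 15 = 0
n=25: ⌊(26·34+26)/55⌋ − ⌊(25·34+26)/55⌋ = ⌊910/55⌋ − ⌊876/55⌋ = 16 − 15 = 1
n=26: ⌊(27·34+26)/55⌋ − ⌊(26·34+26)/55⌋ = ⌊944/55⌋ − ⌊910/55⌋ = 17 − 16 = 1
n=27: ⌊(28·34+26)/55⌋ − ⌊(27·34+26)/55⌋ = ⌊978/55⌋ − ⌊944/55⌋ = 17 − 17 = 0
n=28: ⌊(29·34+26)/55⌋ − ⌊(28·34+26)/55⌋ = ⌊1012/55⌋ − ⌊978/55⌋ = 18 − 17 = 1
n=29: ⌊(30·34+26)/55⌋ − ⌊(29·34+26)/55⌋ = ⌊1046/55⌋ − ⌊1012/55⌋ = 19 − 18 = 1
n=30: ⌊(31·34+26)/55⌋ − ⌊(30·34+26)/55⌋ = ⌊1080/55⌋ − ⌊1046/55⌋ = 19 − 19 = 0
n=31: ⌊(32·34+26)/55⌋ − ⌊(31·34+26)/55⌋ = ⌊1114/55⌋ − ⌊1080/55⌋ = 20 − 19 = 1
n=32: ⌊(33·34+26)/55⌋ − ⌊(32·34+26)/55⌋ = ⌊1148/55⌋ − ⌊1114/55⌋ = 20 − 20 = 0
n=33: ⌊(34·34+26)/55⌋ − ⌊(33·34+26)/55⌋ = ⌊1182/55⌋ − ⌊1148/55⌋ = 21 − 20 = 1
n=34: ⌊(35·34+26)/55⌋ − ⌊(34·34+26)/55⌋ = ⌊1216/55⌋ − ⌊1182/55⌋ = 22 − 21 = 1
n=35: ⌊(36·34+26)/55⌋ − ⌊(35·34+26)/55⌋ = ⌊1250/55⌋ − ⌊1216/55⌋ = 22 − 22 = 0
n=36: ⌊(37·34+26)/55⌋ − ⌊(36·34+26)/55⌋ = ⌊1284/55⌋ − ⌊1250/55⌋ = 23 − 22 = 1
n=37: ⌊(38·34+26)/55⌋ − ⌊(37·34+26)/55⌋ = ⌊1318/55⌋ − ⌊1284/55⌋ = 23 − 23 = 0
n=38: ⌊(39·34+26)/55⌋ − ⌊(38·34+26)/55⌋ = ⌊1352/55⌋ − ⌊1318/55⌋ = 24 − 23 = 1
n=39: ⌊(40·34+26)/55⌋ − ⌊(39·34+26)/55⌋ = ⌊1386/55⌋ − ⌊1352/55⌋ = 25 − 24 = 1
n=40: ⌊(41·34+26)/55⌋ − ⌊(40·34+26)/55⌋ = ⌊1420/55⌋ − ⌊1386/55⌋ = 25 − 25 = 0
n=41: ⌊(42·34+26)/55⌋ − ⌊(41·34+26)/55⌋ = ⌊1454/55⌋ − ⌊1420/55⌋ = 26 − 25 = 1
n=42: ⌊(43·34+26)/55⌋ − ⌊(42·34+26)/55⌋ = ⌊1488/55⌋ − ⌊1454/55⌋ = 27 − 26 = 1
n=43: ⌊(44·34+26)/55⌋ − ⌊(43·34+26)/55⌋ = ⌊1522/55⌋ − ⌊1488/55⌋ = 27 − 27 = 0
n=44: ⌊(45·34+26)/55⌋ − ⌊(44·34+26)/55⌋ = ⌊1556/55⌋ − ⌊1522/55⌋ = 28 − 27 = 1
n=45: ⌊(46·34+26)/55⌋ − ⌊(45·34+26)/55⌋ = ⌊1590/55⌋ − ⌊1556/55⌋ = 28 − 28 = 0
n=46: ⌊(47·34+26)/55⌋ − ⌊(46·34+26)/55⌋ = ⌊1624/55⌋ − ⌊1590/55⌋ = 29 − 28 = 1
n=47: ⌊(48·34+26)/55⌋ − ⌊(47·34+26)/55⌋ = ⌊1658/55⌋ − ⌊1624/55⌋ = 30 − 29 = 1
n=48: ⌊(49·34+26)/55⌋ − ⌊(48·34+26)/55⌋ = ⌊1692/55⌋ − ⌊1658/55⌋ = 30 − 30 = 0
n=49: ⌊(50·34+26)/55⌋ − ⌊(49·34+26)/55⌋ = ⌊1726/55⌋ − ⌊1692/55⌋ = 31 − 30 = 1
n=50: ⌊(51·34+26)/55⌋ − ⌊(50·34+26)/55⌋ = ⌊1760/55⌋ − ⌊1726/55⌋ = 32 − 31 = 1
n=51: ⌊(52·34+26)/55⌋ − ⌊(51·34+26)/55⌋ = ⌊1794/55⌋ − ⌊1760/55⌋ = 32 − 32 = 0
n=52: ⌊(53·34+26)/55⌋ − ⌊(52·34+26)/55⌋ = ⌊1828/55⌋ − ⌊1794/55⌋ = 33 − 32 = 1
n=53: ⌊(54·34+26)/55⌋ − ⌊(53·34+26)/55⌋ = ⌊1862/55⌋ − ⌊1828/55⌋ = 33 − 33 = 0
n=54: ⌊(55·34+26)/55⌋ − ⌊(54·34+26)/55⌋ = ⌊1896/55⌋ − ⌊1862/55⌋ = 34 − 33 = 1
n=55: ⌊(56·34+26)/55⌋ − ⌊(55·34+26)/55⌋ = ⌊1930/55⌋ − ⌊1896/55⌋ = 35 − 34 = 1
n=56: ⌊(57·34+26)/55⌋ − ⌊(56·34+26)/55⌋ = ⌊1964/55⌋ − ⌊1930/55⌋ = 35 − 35 = 0
n=57: ⌊(58·34+26)/55⌋ − ⌊(57·34+26)/55⌋ = ⌊1998/55⌋ − ⌊1964/55⌋ = 36 − 35 = 1
n=58: ⌊(59·34+26)/55⌋ − ⌊(58·34+26)/55⌋ = ⌊2032/55⌋ − ⌊1998/55⌋ = 36 − 36 = 0
n=59: ⌊(60·34+26)/55⌋ − ⌊(59·34+26)/55⌋ = ⌊2066/55⌋ − ⌊2032/55⌋ = 37 − 36 = 1
n=60: ⌊(61·34+26)/55⌋ − ⌊(60·34+26)/55⌋ = ⌊2100/55⌋ − ⌊2066/55⌋ = 38 − 37 = 1
n=61: ⌊(62·34+26)/55⌋ − ⌊(61·34+26)/55⌋ = ⌊2134/55⌋ − ⌊2100/55⌋ = 38 − 38 = 0


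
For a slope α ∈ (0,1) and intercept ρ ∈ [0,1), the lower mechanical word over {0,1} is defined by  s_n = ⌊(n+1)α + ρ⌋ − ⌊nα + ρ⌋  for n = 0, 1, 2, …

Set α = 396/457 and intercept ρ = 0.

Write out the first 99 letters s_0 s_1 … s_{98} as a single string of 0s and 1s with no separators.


011111101111110111111101111110111111101111110111111101111110111111101111110111111101111110111111101

n=0: ⌊(1·396)/457⌋ − ⌊(0·396)/457⌋ = ⌊396/457⌋ − ⌊0/457⌋ = 0 − 0 = 0
n=1: ⌊(2·396)/457⌋ − ⌊(1·396)/457⌋ = ⌊792/457⌋ − ⌊396/457⌋ = 1 − 0 = 1
n=2: ⌊(3·396)/457⌋ − ⌊(2·396)/457⌋ = ⌊1188/457⌋ − ⌊792/457⌋ = 2 − 1 = 1
n=3: ⌊(4·396)/457⌋ − ⌊(3·396)/457⌋ = ⌊1584/457⌋ − ⌊1188/457⌋ = 3 − 2 = 1
n=4: ⌊(5·396)/457⌋ − ⌊(4·396)/457⌋ = ⌊1980/457⌋ − ⌊1584/457⌋ = 4 − 3 = 1
n=5: ⌊(6·396)/457⌋ − ⌊(5·396)/457⌋ = ⌊2376/457⌋ − ⌊1980/457⌋ = 5 − 4 = 1
n=6: ⌊(7·396)/457⌋ − ⌊(6·396)/457⌋ = ⌊2772/457⌋ − ⌊2376/457⌋ = 6 − 5 = 1
n=7: ⌊(8·396)/457⌋ − ⌊(7·396)/457⌋ = ⌊3168/457⌋ − ⌊2772/457⌋ = 6 − 6 = 0
n=8: ⌊(9·396)/457⌋ − ⌊(8·396)/457⌋ = ⌊3564/457⌋ − ⌊3168/457⌋ = 7 − 6 = 1
n=9: ⌊(10·396)/457⌋ − ⌊(9·396)/457⌋ = ⌊3960/457⌋ − ⌊3564/457⌋ = 8 − 7 = 1
n=10: ⌊(11·396)/457⌋ − ⌊(10·396)/457⌋ = ⌊4356/457⌋ − ⌊3960/457⌋ = 9 − 8 = 1
n=11: ⌊(12·396)/457⌋ − ⌊(11·396)/457⌋ = ⌊4752/457⌋ − ⌊4356/457⌋ = 10 − 9 = 1
n=12: ⌊(13·396)/457⌋ − ⌊(12·396)/457⌋ = ⌊5148/457⌋ − ⌊4752/457⌋ = 11 − 10 = 1
n=13: ⌊(14·396)/457⌋ − ⌊(13·396)/457⌋ = ⌊5544/457⌋ − ⌊5148/457⌋ = 12 − 11 = 1
n=14: ⌊(15·396)/457⌋ − ⌊(14·396)/457⌋ = ⌊5940/457⌋ − ⌊5544/457⌋ = 12 − 12 = 0
n=15: ⌊(16·396)/457⌋ − ⌊(15·396)/457⌋ = ⌊6336/457⌋ − ⌊5940/457⌋ = 13 − 12 = 1
n=16: ⌊(17·396)/457⌋ − ⌊(16·396)/457⌋ = ⌊6732/457⌋ − ⌊6336/457⌋ = 14 − 13 = 1
n=17: ⌊(18·396)/457⌋ − ⌊(17·396)/457⌋ = ⌊7128/457⌋ − ⌊6732/457⌋ = 15 − 14 = 1
n=18: ⌊(19·396)/457⌋ − ⌊(18·396)/457⌋ = ⌊7524/457⌋ − ⌊7128/457⌋ = 16 − 15 = 1
n=19: ⌊(20·396)/457⌋ − ⌊(19·396)/457⌋ = ⌊7920/457⌋ − ⌊7524/457⌋ = 17 − 16 = 1
n=20: ⌊(21·396)/457⌋ − ⌊(20·396)/457⌋ = ⌊8316/457⌋ − ⌊7920/457⌋ = 18 − 17 = 1
n=21: ⌊(22·396)/457⌋ − ⌊(21·396)/457⌋ = ⌊8712/457⌋ − ⌊8316/457⌋ = 19 − 18 = 1
n=22: ⌊(23·396)/457⌋ − ⌊(22·396)/457⌋ = ⌊9108/457⌋ − ⌊8712/457⌋ = 19 − 19 = 0
n=23: ⌊(24·396)/457⌋ − ⌊(23·396)/457⌋ = ⌊9504/457⌋ − ⌊9108/457⌋ = 20 − 19 = 1
n=24: ⌊(25·396)/457⌋ − ⌊(24·396)/457⌋ = ⌊9900/457⌋ − ⌊9504/457⌋ = 21 − 20 = 1
n=25: ⌊(26·396)/457⌋ − ⌊(25·396)/457⌋ = ⌊10296/457⌋ − ⌊9900/457⌋ = 22 − 21 = 1
n=26: ⌊(27·396)/457⌋ − ⌊(26·396)/457⌋ = ⌊10692/457⌋ − ⌊10296/457⌋ = 23 − 22 = 1
n=27: ⌊(28·396)/457⌋ − ⌊(27·396)/457⌋ = ⌊11088/457⌋ − ⌊10692/457⌋ = 24 − 23 = 1
n=28: ⌊(29·396)/457⌋ − ⌊(28·396)/457⌋ = ⌊11484/457⌋ − ⌊11088/457⌋ = 25 − 24 = 1
n=29: ⌊(30·396)/457⌋ − ⌊(29·396)/457⌋ = ⌊11880/457⌋ − ⌊11484/457⌋ = 25 − 25 = 0
n=30: ⌊(31·396)/457⌋ − ⌊(30·396)/457⌋ = ⌊12276/457⌋ − ⌊11880/457⌋ = 26 − 25 = 1
n=31: ⌊(32·396)/457⌋ − ⌊(31·396)/457⌋ = ⌊12672/457⌋ − ⌊12276/457⌋ = 27 − 26 = 1
n=32: ⌊(33·396)/457⌋ − ⌊(32·396)/457⌋ = ⌊13068/457⌋ − ⌊12672/457⌋ = 28 − 27 = 1
n=33: ⌊(34·396)/457⌋ − ⌊(33·396)/457⌋ = ⌊13464/457⌋ − ⌊13068/457⌋ = 29 − 28 = 1
n=34: ⌊(35·396)/457⌋ − ⌊(34·396)/457⌋ = ⌊13860/457⌋ − ⌊13464/457⌋ = 30 − 29 = 1
n=35: ⌊(36·396)/457⌋ − ⌊(35·396)/457⌋ = ⌊14256/457⌋ − ⌊13860/457⌋ = 31 − 30 = 1
n=36: ⌊(37·396)/457⌋ − ⌊(36·396)/457⌋ = ⌊14652/457⌋ − ⌊14256/457⌋ = 32 − 31 = 1
n=37: ⌊(38·396)/457⌋ − ⌊(37·396)/457⌋ = ⌊15048/457⌋ − ⌊14652/457⌋ = 32 − 32 = 0
n=38: ⌊(39·396)/457⌋ − ⌊(38·396)/457⌋ = ⌊15444/457⌋ − ⌊15048/457⌋ = 33 − 32 = 1
n=39: ⌊(40·396)/457⌋ − ⌊(39·396)/457⌋ = ⌊15840/457⌋ − ⌊15444/457⌋ = 34 − 33 = 1
n=40: ⌊(41·396)/457⌋ − ⌊(40·396)/457⌋ = ⌊16236/457⌋ − ⌊15840/457⌋ = 35 − 34 = 1
n=41: ⌊(42·396)/457⌋ − ⌊(41·396)/457⌋ = ⌊16632/457⌋ − ⌊16236/457⌋ = 36 − 35 = 1
n=42: ⌊(43·396)/457⌋ − ⌊(42·396)/457⌋ = ⌊17028/457⌋ − ⌊16632/457⌋ = 37 − 36 = 1
n=43: ⌊(44·396)/457⌋ − ⌊(43·396)/457⌋ = ⌊17424/457⌋ − ⌊17028/457⌋ = 38 − 37 = 1
n=44: ⌊(45·396)/457⌋ − ⌊(44·396)/457⌋ = ⌊17820/457⌋ − ⌊17424/457⌋ = 38 − 38 = 0
n=45: ⌊(46·396)/457⌋ − ⌊(45·396)/457⌋ = ⌊18216/457⌋ − ⌊17820/457⌋ = 39 − 38 = 1
n=46: ⌊(47·396)/457⌋ − ⌊(46·396)/457⌋ = ⌊18612/457⌋ − ⌊18216/457⌋ = 40 − 39 = 1
n=47: ⌊(48·396)/457⌋ − ⌊(47·396)/457⌋ = ⌊19008/457⌋ − ⌊18612/457⌋ = 41 − 40 = 1
n=48: ⌊(49·396)/457⌋ − ⌊(48·396)/457⌋ = ⌊19404/457⌋ − ⌊19008/457⌋ = 42 − 41 = 1
n=49: ⌊(50·396)/457⌋ − ⌊(49·396)/457⌋ = ⌊19800/457⌋ − ⌊19404/457⌋ = 43 − 42 = 1
n=50: ⌊(51·396)/457⌋ − ⌊(50·396)/457⌋ = ⌊20196/457⌋ − ⌊19800/457⌋ = 44 − 43 = 1
n=51: ⌊(52·396)/457⌋ − ⌊(51·396)/457⌋ = ⌊20592/457⌋ − ⌊20196/457⌋ = 45 − 44 = 1
n=52: ⌊(53·396)/457⌋ − ⌊(52·396)/457⌋ = ⌊20988/457⌋ − ⌊20592/457⌋ = 45 − 45 = 0
n=53: ⌊(54·396)/457⌋ − ⌊(53·396)/457⌋ = ⌊21384/457⌋ − ⌊20988/457⌋ = 46 − 45 = 1
n=54: ⌊(55·396)/457⌋ − ⌊(54·396)/457⌋ = ⌊21780/457⌋ − ⌊21384/457⌋ = 47 − 46 = 1
n=55: ⌊(56·396)/457⌋ − ⌊(55·396)/457⌋ = ⌊22176/457⌋ − ⌊21780/457⌋ = 48 − 47 = 1
n=56: ⌊(57·396)/457⌋ − ⌊(56·396)/457⌋ = ⌊22572/457⌋ − ⌊22176/457⌋ = 49 − 48 = 1
n=57: ⌊(58·396)/457⌋ − ⌊(57·396)/457⌋ = ⌊22968/457⌋ − ⌊22572/457⌋ = 50 − 49 = 1
n=58: ⌊(59·396)/457⌋ − ⌊(58·396)/457⌋ = ⌊23364/457⌋ − ⌊22968/457⌋ = 51 − 50 = 1
n=59: ⌊(60·396)/457⌋ − ⌊(59·396)/457⌋ = ⌊23760/457⌋ − ⌊23364/457⌋ = 51 − 51 = 0
n=60: ⌊(61·396)/457⌋ − ⌊(60·396)/457⌋ = ⌊24156/457⌋ − ⌊23760/457⌋ = 52 − 51 = 1
n=61: ⌊(62·396)/457⌋ − ⌊(61·396)/457⌋ = ⌊24552/457⌋ − ⌊24156/457⌋ = 53 − 52 = 1
n=62: ⌊(63·396)/457⌋ − ⌊(62·396)/457⌋ = ⌊24948/457⌋ − ⌊24552/457⌋ = 54 − 53 = 1
n=63: ⌊(64·396)/457⌋ − ⌊(63·396)/457⌋ = ⌊25344/457⌋ − ⌊24948/457⌋ = 55 − 54 = 1
n=64: ⌊(65·396)/457⌋ − ⌊(64·396)/457⌋ = ⌊25740/457⌋ − ⌊25344/457⌋ = 56 − 55 = 1
n=65: ⌊(66·396)/457⌋ − ⌊(65·396)/457⌋ = ⌊26136/457⌋ − ⌊25740/457⌋ = 57 − 56 = 1
n=66: ⌊(67·396)/457⌋ − ⌊(66·396)/457⌋ = ⌊26532/457⌋ − ⌊26136/457⌋ = 58 − 57 = 1
n=67: ⌊(68·396)/457⌋ − ⌊(67·396)/457⌋ = ⌊26928/457⌋ − ⌊26532/457⌋ = 58 − 58 = 0
n=68: ⌊(69·396)/457⌋ − ⌊(68·396)/457⌋ = ⌊27324/457⌋ − ⌊26928/457⌋ = 59 − 58 = 1
n=69: ⌊(70·396)/457⌋ − ⌊(69·396)/457⌋ = ⌊27720/457⌋ − ⌊27324/457⌋ = 60 − 59 = 1
n=70: ⌊(71·396)/457⌋ − ⌊(70·396)/457⌋ = ⌊28116/457⌋ − ⌊27720/457⌋ = 61 − 60 = 1
n=71: ⌊(72·396)/457⌋ − ⌊(71·396)/457⌋ = ⌊28512/457⌋ − ⌊28116/457⌋ = 62 − 61 = 1
n=72: ⌊(73·396)/457⌋ − ⌊(72·396)/457⌋ = ⌊28908/457⌋ − ⌊28512/457⌋ = 63 − 62 = 1
n=73: ⌊(74·396)/457⌋ − ⌊(73·396)/457⌋ = ⌊29304/457⌋ − ⌊28908/457⌋ = 64 − 63 = 1
n=74: ⌊(75·396)/457⌋ − ⌊(74·396)/457⌋ = ⌊29700/457⌋ − ⌊29304/457⌋ = 64 − 64 = 0
n=75: ⌊(76·396)/457⌋ − ⌊(75·396)/457⌋ = ⌊30096/457⌋ − ⌊29700/457⌋ = 65 − 64 = 1
n=76: ⌊(77·396)/457⌋ − ⌊(76·396)/457⌋ = ⌊30492/457⌋ − ⌊30096/457⌋ = 66 − 65 = 1
n=77: ⌊(78·396)/457⌋ − ⌊(77·396)/457⌋ = ⌊30888/457⌋ − ⌊30492/457⌋ = 67 − 66 = 1
n=78: ⌊(79·396)/457⌋ − ⌊(78·396)/457⌋ = ⌊31284/457⌋ − ⌊30888/457⌋ = 68 − 67 = 1
n=79: ⌊(80·396)/457⌋ − ⌊(79·396)/457⌋ = ⌊31680/457⌋ − ⌊31284/457⌋ = 69 − 68 = 1
n=80: ⌊(81·396)/457⌋ − ⌊(80·396)/457⌋ = ⌊32076/457⌋ − ⌊31680/457⌋ = 70 − 69 = 1
n=81: ⌊(82·396)/457⌋ − ⌊(81·396)/457⌋ = ⌊32472/457⌋ − ⌊32076/457⌋ = 71 − 70 = 1
n=82: ⌊(83·396)/457⌋ − ⌊(82·396)/457⌋ = ⌊32868/457⌋ − ⌊32472/457⌋ = 71 − 71 = 0
n=83: ⌊(84·396)/457⌋ − ⌊(83·396)/457⌋ = ⌊33264/457⌋ − ⌊32868/457⌋ = 72 − 71 = 1
n=84: ⌊(85·396)/457⌋ − ⌊(84·396)/457⌋ = ⌊33660/457⌋ − ⌊33264/457⌋ = 73 − 72 = 1
n=85: ⌊(86·396)/457⌋ − ⌊(85·396)/457⌋ = ⌊34056/457⌋ − ⌊33660/457⌋ = 74 − 73 = 1
n=86: ⌊(87·396)/457⌋ − ⌊(86·396)/457⌋ = ⌊34452/457⌋ − ⌊34056/457⌋ = 75 − 74 = 1
n=87: ⌊(88·396)/457⌋ − ⌊(87·396)/457⌋ = ⌊34848/457⌋ − ⌊34452/457⌋ = 76 − 75 = 1
n=88: ⌊(89·396)/457⌋ − ⌊(88·396)/457⌋ = ⌊35244/457⌋ − ⌊34848/457⌋ = 77 − 76 = 1
n=89: ⌊(90·396)/457⌋ − ⌊(89·396)/457⌋ = ⌊35640/457⌋ − ⌊35244/457⌋ = 77 − 77 = 0
n=90: ⌊(91·396)/457⌋ − ⌊(90·396)/457⌋ = ⌊36036/457⌋ − ⌊35640/457⌋ = 78 − 77 = 1
n=91: ⌊(92·396)/457⌋ − ⌊(91·396)/457⌋ = ⌊36432/457⌋ − ⌊36036/457⌋ = 79 − 78 = 1
n=92: ⌊(93·396)/457⌋ − ⌊(92·396)/457⌋ = ⌊36828/457⌋ − ⌊36432/457⌋ = 80 − 79 = 1
n=93: ⌊(94·396)/457⌋ − ⌊(93·396)/457⌋ = ⌊37224/457⌋ − ⌊36828/457⌋ = 81 − 80 = 1
n=94: ⌊(95·396)/457⌋ − ⌊(94·396)/457⌋ = ⌊37620/457⌋ − ⌊37224/457⌋ = 82 − 81 = 1
n=95: ⌊(96·396)/457⌋ − ⌊(95·396)/457⌋ = ⌊38016/457⌋ − ⌊37620/457⌋ = 83 − 82 = 1
n=96: ⌊(97·396)/457⌋ − ⌊(96·396)/457⌋ = ⌊38412/457⌋ − ⌊38016/457⌋ = 84 − 83 = 1
n=97: ⌊(98·396)/457⌋ − ⌊(97·396)/457⌋ = ⌊38808/457⌋ − ⌊38412/457⌋ = 84 − 84 = 0
n=98: ⌊(99·396)/457⌋ − ⌊(98·396)/457⌋ = ⌊39204/457⌋ − ⌊38808/457⌋ = 85 − 84 = 1


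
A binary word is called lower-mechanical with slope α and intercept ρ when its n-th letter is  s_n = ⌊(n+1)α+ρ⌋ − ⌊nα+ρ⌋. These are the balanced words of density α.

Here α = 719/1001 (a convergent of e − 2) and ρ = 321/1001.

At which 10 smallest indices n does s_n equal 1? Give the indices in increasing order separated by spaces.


n=0: ⌊1040/1001⌋−⌊321/1001⌋ = 1−0 = 1  ← one
n=1: ⌊1759/1001⌋−⌊1040/1001⌋ = 1−1 = 0
n=2: ⌊2478/1001⌋−⌊1759/1001⌋ = 2−1 = 1  ← one
n=3: ⌊3197/1001⌋−⌊2478/1001⌋ = 3−2 = 1  ← one
n=4: ⌊3916/1001⌋−⌊3197/1001⌋ = 3−3 = 0
n=5: ⌊4635/1001⌋−⌊3916/1001⌋ = 4−3 = 1  ← one
n=6: ⌊5354/1001⌋−⌊4635/1001⌋ = 5−4 = 1  ← one
n=7: ⌊6073/1001⌋−⌊5354/1001⌋ = 6−5 = 1  ← one
n=8: ⌊6792/1001⌋−⌊6073/1001⌋ = 6−6 = 0
n=9: ⌊7511/1001⌋−⌊6792/1001⌋ = 7−6 = 1  ← one
n=10: ⌊8230/1001⌋−⌊7511/1001⌋ = 8−7 = 1  ← one
n=11: ⌊8949/1001⌋−⌊8230/1001⌋ = 8−8 = 0
n=12: ⌊9668/1001⌋−⌊8949/1001⌋ = 9−8 = 1  ← one
n=13: ⌊10387/1001⌋−⌊9668/1001⌋ = 10−9 = 1  ← one
positions of the first 10 ones: 0 2 3 5 6 7 9 10 12 13

0 2 3 5 6 7 9 10 12 13


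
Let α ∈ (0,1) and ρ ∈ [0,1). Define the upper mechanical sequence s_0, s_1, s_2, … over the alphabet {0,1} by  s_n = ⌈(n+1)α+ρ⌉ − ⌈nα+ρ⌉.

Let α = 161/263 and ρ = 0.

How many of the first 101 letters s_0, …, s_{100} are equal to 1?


#1s = Σ_{n=0}^{100} s_n = Σ_{n=0}^{100} (⌈(n+1)α+ρ⌉ − ⌈nα+ρ⌉)
the sum telescopes: every ⌈nα+ρ⌉ with 0 < n < 101 appears once with + and once with −, leaving ⌈101α+ρ⌉ − ⌈0·α+ρ⌉
101α + ρ = (101·161) / 263 = 16261/263
ρ = 0/263
⌈16261/263⌉ = 62,  ⌈0/263⌉ = 0
#1s = 62 − 0 = 62

62


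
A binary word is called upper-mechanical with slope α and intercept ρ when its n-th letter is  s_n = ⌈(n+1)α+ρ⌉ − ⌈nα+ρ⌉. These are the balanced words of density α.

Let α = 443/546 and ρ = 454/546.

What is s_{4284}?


(n+1)α + ρ = (4285·443 + 454) / 546 = 1898709/546
nα + ρ     = (4284·443 + 454) / 546 = 1898266/546
⌈1898709/546⌉ = 3478,  ⌈1898266/546⌉ = 3477
s_{4284} = 3478 − 3477 = 1

1


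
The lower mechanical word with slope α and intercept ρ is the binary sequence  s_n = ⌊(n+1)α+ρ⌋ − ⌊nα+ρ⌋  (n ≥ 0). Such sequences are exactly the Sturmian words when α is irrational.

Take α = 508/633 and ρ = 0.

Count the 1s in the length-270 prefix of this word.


216

#1s = Σ_{n=0}^{269} s_n = Σ_{n=0}^{269} (⌊(n+1)α+ρ⌋ − ⌊nα+ρ⌋)
the sum telescopes: every ⌊nα+ρ⌋ with 0 < n < 270 appears once with + and once with −, leaving ⌊270α+ρ⌋ − ⌊0·α+ρ⌋
270α + ρ = (270·508) / 633 = 137160/633
ρ = 0/633
⌊137160/633⌋ = 216,  ⌊0/633⌋ = 0
#1s = 216 − 0 = 216


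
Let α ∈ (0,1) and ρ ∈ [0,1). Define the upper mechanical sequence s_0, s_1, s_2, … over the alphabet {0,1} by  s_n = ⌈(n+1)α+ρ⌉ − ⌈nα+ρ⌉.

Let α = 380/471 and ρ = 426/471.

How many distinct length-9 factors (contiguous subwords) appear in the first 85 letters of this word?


10

t_n = ⌈(n·380+426)/471⌉ for n = 0 … 85:
  n=0…9: ⌈426/471⌉=1 ⌈806/471⌉=2 ⌈1186/471⌉=3 ⌈1566/471⌉=4 ⌈1946/471⌉=5 ⌈2326/471⌉=5 ⌈2706/471⌉=6 ⌈3086/471⌉=7 ⌈3466/471⌉=8 ⌈3846/471⌉=9
  n=10…19: ⌈4226/471⌉=9 ⌈4606/471⌉=10 ⌈4986/471⌉=11 ⌈5366/471⌉=12 ⌈5746/471⌉=13 ⌈6126/471⌉=14 ⌈6506/471⌉=14 ⌈6886/471⌉=15 ⌈7266/471⌉=16 ⌈7646/471⌉=17
  n=20…29: ⌈8026/471⌉=18 ⌈8406/471⌉=18 ⌈8786/471⌉=19 ⌈9166/471⌉=20 ⌈9546/471⌉=21 ⌈9926/471⌉=22 ⌈10306/471⌉=22 ⌈10686/471⌉=23 ⌈11066/471⌉=24 ⌈11446/471⌉=25
  n=30…39: ⌈11826/471⌉=26 ⌈12206/471⌉=26 ⌈12586/471⌉=27 ⌈12966/471⌉=28 ⌈13346/471⌉=29 ⌈13726/471⌉=30 ⌈14106/471⌉=30 ⌈14486/471⌉=31 ⌈14866/471⌉=32 ⌈15246/471⌉=33
  n=40…49: ⌈15626/471⌉=34 ⌈16006/471⌉=34 ⌈16386/471⌉=35 ⌈16766/471⌉=36 ⌈17146/471⌉=37 ⌈17526/471⌉=38 ⌈17906/471⌉=39 ⌈18286/471⌉=39 ⌈18666/471⌉=40 ⌈19046/471⌉=41
  n=50…59: ⌈19426/471⌉=42 ⌈19806/471⌉=43 ⌈20186/471⌉=43 ⌈20566/471⌉=44 ⌈20946/471⌉=45 ⌈21326/471⌉=46 ⌈21706/471⌉=47 ⌈22086/471⌉=47 ⌈22466/471⌉=48 ⌈22846/471⌉=49
  n=60…69: ⌈23226/471⌉=50 ⌈23606/471⌉=51 ⌈23986/471⌉=51 ⌈24366/471⌉=52 ⌈24746/471⌉=53 ⌈25126/471⌉=54 ⌈25506/471⌉=55 ⌈25886/471⌉=55 ⌈26266/471⌉=56 ⌈26646/471⌉=57
  n=70…79: ⌈27026/471⌉=58 ⌈27406/471⌉=59 ⌈27786/471⌉=59 ⌈28166/471⌉=60 ⌈28546/471⌉=61 ⌈28926/471⌉=62 ⌈29306/471⌉=63 ⌈29686/471⌉=64 ⌈30066/471⌉=64 ⌈30446/471⌉=65
  n=80…85: ⌈30826/471⌉=66 ⌈31206/471⌉=67 ⌈31586/471⌉=68 ⌈31966/471⌉=68 ⌈32346/471⌉=69 ⌈32726/471⌉=70
s_n = t_(n+1) − t_n for n = 0 … 84 gives
prefix = 1111011110111110111101111011110111101111011111011110111101111011110111101111101111011
slide a length-9 window over [0..8] … [76..84] (77 windows); first occurrence of each distinct factor:
  [  0..  8] 111101111
  [  1..  9] 111011110
  [  2.. 10] 110111101
  [  3.. 11] 101111011
  [  4.. 12] 011110111
  [  6.. 14] 111011111
  [  7.. 15] 110111110
  [  8.. 16] 101111101
  [  9.. 17] 011111011
  [ 10.. 18] 111110111
  (the other 67 windows repeat one of these)
distinct factors: {011110111, 011111011, 101111011, 101111101, 110111101, 110111110, 111011110, 111011111, 111101111, 111110111}
count = 10  (Sturmian bound for length 9 is 10)


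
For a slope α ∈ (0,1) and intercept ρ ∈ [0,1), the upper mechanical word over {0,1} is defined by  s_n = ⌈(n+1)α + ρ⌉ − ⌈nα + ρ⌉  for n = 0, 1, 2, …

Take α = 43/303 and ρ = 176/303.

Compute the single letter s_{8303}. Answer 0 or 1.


1

(n+1)α + ρ = (8304·43 + 176) / 303 = 357248/303
nα + ρ     = (8303·43 + 176) / 303 = 357205/303
⌈357248/303⌉ = 1180,  ⌈357205/303⌉ = 1179
s_{8303} = 1180 − 1179 = 1


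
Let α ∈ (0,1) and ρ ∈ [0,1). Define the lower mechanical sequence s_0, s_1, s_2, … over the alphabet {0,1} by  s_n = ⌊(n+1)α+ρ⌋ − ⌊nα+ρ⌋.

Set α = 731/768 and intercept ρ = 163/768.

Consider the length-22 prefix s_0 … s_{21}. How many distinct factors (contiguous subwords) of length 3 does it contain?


4

t_n = ⌊(n·731+163)/768⌋ for n = 0 … 22:
  n=0…9: ⌊163/768⌋=0 ⌊894/768⌋=1 ⌊1625/768⌋=2 ⌊2356/768⌋=3 ⌊3087/768⌋=4 ⌊3818/768⌋=4 ⌊4549/768⌋=5 ⌊5280/768⌋=6 ⌊6011/768⌋=7 ⌊6742/768⌋=8
  n=10…19: ⌊7473/768⌋=9 ⌊8204/768⌋=10 ⌊8935/768⌋=11 ⌊9666/768⌋=12 ⌊10397/768⌋=13 ⌊11128/768⌋=14 ⌊11859/768⌋=15 ⌊12590/768⌋=16 ⌊13321/768⌋=17 ⌊14052/768⌋=18
  n=20…22: ⌊14783/768⌋=19 ⌊15514/768⌋=20 ⌊16245/768⌋=21
s_n = t_(n+1) − t_n for n = 0 … 21 gives
prefix = 1111011111111111111111
slide a length-3 window over [0..2] … [19..21] (20 windows); first occurrence of each distinct factor:
  [  0..  2] 111
  [  2..  4] 110
  [  3..  5] 101
  [  4..  6] 011
  (the other 16 windows repeat one of these)
distinct factors: {011, 101, 110, 111}
count = 4  (Sturmian bound for length 3 is 4)


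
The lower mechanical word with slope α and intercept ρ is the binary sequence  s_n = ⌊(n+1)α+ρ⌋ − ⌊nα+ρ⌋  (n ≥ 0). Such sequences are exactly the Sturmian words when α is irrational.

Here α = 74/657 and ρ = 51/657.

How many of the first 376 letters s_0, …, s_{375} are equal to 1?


42

#1s = Σ_{n=0}^{375} s_n = Σ_{n=0}^{375} (⌊(n+1)α+ρ⌋ − ⌊nα+ρ⌋)
the sum telescopes: every ⌊nα+ρ⌋ with 0 < n < 376 appears once with + and once with −, leaving ⌊376α+ρ⌋ − ⌊0·α+ρ⌋
376α + ρ = (376·74 + 51) / 657 = 27875/657
ρ = 51/657
⌊27875/657⌋ = 42,  ⌊51/657⌋ = 0
#1s = 42 − 0 = 42


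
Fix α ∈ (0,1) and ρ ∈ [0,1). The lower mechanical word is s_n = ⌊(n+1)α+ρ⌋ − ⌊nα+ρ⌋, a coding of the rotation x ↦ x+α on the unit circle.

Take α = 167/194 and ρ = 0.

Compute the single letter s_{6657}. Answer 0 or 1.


(n+1)α + ρ = (6658·167) / 194 = 1111886/194
nα + ρ     = (6657·167) / 194 = 1111719/194
⌊1111886/194⌋ = 5731,  ⌊1111719/194⌋ = 5730
s_{6657} = 5731 − 5730 = 1

1


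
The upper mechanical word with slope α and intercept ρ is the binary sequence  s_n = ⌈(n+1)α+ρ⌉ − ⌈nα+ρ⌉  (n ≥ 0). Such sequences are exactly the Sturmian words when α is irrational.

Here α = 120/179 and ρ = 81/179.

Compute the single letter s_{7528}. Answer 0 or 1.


(n+1)α + ρ = (7529·120 + 81) / 179 = 903561/179
nα + ρ     = (7528·120 + 81) / 179 = 903441/179
⌈903561/179⌉ = 5048,  ⌈903441/179⌉ = 5048
s_{7528} = 5048 − 5048 = 0

0


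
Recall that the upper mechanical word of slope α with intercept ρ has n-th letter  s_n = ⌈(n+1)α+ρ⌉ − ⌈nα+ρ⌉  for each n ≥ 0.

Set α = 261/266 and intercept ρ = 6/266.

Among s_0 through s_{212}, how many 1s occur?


#1s = Σ_{n=0}^{212} s_n = Σ_{n=0}^{212} (⌈(n+1)α+ρ⌉ − ⌈nα+ρ⌉)
the sum telescopes: every ⌈nα+ρ⌉ with 0 < n < 213 appears once with + and once with −, leaving ⌈213α+ρ⌉ − ⌈0·α+ρ⌉
213α + ρ = (213·261 + 6) / 266 = 55599/266
ρ = 6/266
⌈55599/266⌉ = 210,  ⌈6/266⌉ = 1
#1s = 210 − 1 = 209

209


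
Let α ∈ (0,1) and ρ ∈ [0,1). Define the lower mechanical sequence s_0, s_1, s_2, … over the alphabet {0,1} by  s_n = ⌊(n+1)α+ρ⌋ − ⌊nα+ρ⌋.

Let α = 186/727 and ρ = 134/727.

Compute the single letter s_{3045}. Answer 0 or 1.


(n+1)α + ρ = (3046·186 + 134) / 727 = 566690/727
nα + ρ     = (3045·186 + 134) / 727 = 566504/727
⌊566690/727⌋ = 779,  ⌊566504/727⌋ = 779
s_{3045} = 779 − 779 = 0

0


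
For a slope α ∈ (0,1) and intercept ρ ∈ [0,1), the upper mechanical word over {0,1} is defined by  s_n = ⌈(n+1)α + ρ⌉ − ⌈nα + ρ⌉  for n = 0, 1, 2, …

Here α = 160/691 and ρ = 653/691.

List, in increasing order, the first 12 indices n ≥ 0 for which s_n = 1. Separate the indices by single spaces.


n=0: ⌈813/691⌉−⌈653/691⌉ = 2−1 = 1  ← one
n=1: ⌈973/691⌉−⌈813/691⌉ = 2−2 = 0
n=2: ⌈1133/691⌉−⌈973/691⌉ = 2−2 = 0
n=3: ⌈1293/691⌉−⌈1133/691⌉ = 2−2 = 0
n=4: ⌈1453/691⌉−⌈1293/691⌉ = 3−2 = 1  ← one
n=5: ⌈1613/691⌉−⌈1453/691⌉ = 3−3 = 0
n=6: ⌈1773/691⌉−⌈1613/691⌉ = 3−3 = 0
n=7: ⌈1933/691⌉−⌈1773/691⌉ = 3−3 = 0
n=8: ⌈2093/691⌉−⌈1933/691⌉ = 4−3 = 1  ← one
n=9: ⌈2253/691⌉−⌈2093/691⌉ = 4−4 = 0
n=10: ⌈2413/691⌉−⌈2253/691⌉ = 4−4 = 0
n=11: ⌈2573/691⌉−⌈2413/691⌉ = 4−4 = 0
n=12: ⌈2733/691⌉−⌈2573/691⌉ = 4−4 = 0
n=13: ⌈2893/691⌉−⌈2733/691⌉ = 5−4 = 1  ← one
n=14: ⌈3053/691⌉−⌈2893/691⌉ = 5−5 = 0
n=15: ⌈3213/691⌉−⌈3053/691⌉ = 5−5 = 0
n=16: ⌈3373/691⌉−⌈3213/691⌉ = 5−5 = 0
n=17: ⌈3533/691⌉−⌈3373/691⌉ = 6−5 = 1  ← one
n=18: ⌈3693/691⌉−⌈3533/691⌉ = 6−6 = 0
n=19: ⌈3853/691⌉−⌈3693/691⌉ = 6−6 = 0
n=20: ⌈4013/691⌉−⌈3853/691⌉ = 6−6 = 0
n=21: ⌈4173/691⌉−⌈4013/691⌉ = 7−6 = 1  ← one
n=22: ⌈4333/691⌉−⌈4173/691⌉ = 7−7 = 0
n=23: ⌈4493/691⌉−⌈4333/691⌉ = 7−7 = 0
n=24: ⌈4653/691⌉−⌈4493/691⌉ = 7−7 = 0
n=25: ⌈4813/691⌉−⌈4653/691⌉ = 7−7 = 0
n=26: ⌈4973/691⌉−⌈4813/691⌉ = 8−7 = 1  ← one
n=27: ⌈5133/691⌉−⌈4973/691⌉ = 8−8 = 0
n=28: ⌈5293/691⌉−⌈5133/691⌉ = 8−8 = 0
n=29: ⌈5453/691⌉−⌈5293/691⌉ = 8−8 = 0
n=30: ⌈5613/691⌉−⌈5453/691⌉ = 9−8 = 1  ← one
n=31: ⌈5773/691⌉−⌈5613/691⌉ = 9−9 = 0
n=32: ⌈5933/691⌉−⌈5773/691⌉ = 9−9 = 0
n=33: ⌈6093/691⌉−⌈5933/691⌉ = 9−9 = 0
n=34: ⌈6253/691⌉−⌈6093/691⌉ = 10−9 = 1  ← one
n=35: ⌈6413/691⌉−⌈6253/691⌉ = 10−10 = 0
n=36: ⌈6573/691⌉−⌈6413/691⌉ = 10−10 = 0
n=37: ⌈6733/691⌉−⌈6573/691⌉ = 10−10 = 0
n=38: ⌈6893/691⌉−⌈6733/691⌉ = 10−10 = 0
n=39: ⌈7053/691⌉−⌈6893/691⌉ = 11−10 = 1  ← one
n=40: ⌈7213/691⌉−⌈7053/691⌉ = 11−11 = 0
n=41: ⌈7373/691⌉−⌈7213/691⌉ = 11−11 = 0
n=42: ⌈7533/691⌉−⌈7373/691⌉ = 11−11 = 0
n=43: ⌈7693/691⌉−⌈7533/691⌉ = 12−11 = 1  ← one
n=44: ⌈7853/691⌉−⌈7693/691⌉ = 12−12 = 0
n=45: ⌈8013/691⌉−⌈7853/691⌉ = 12−12 = 0
n=46: ⌈8173/691⌉−⌈8013/691⌉ = 12−12 = 0
n=47: ⌈8333/691⌉−⌈8173/691⌉ = 13−12 = 1  ← one
positions of the first 12 ones: 0 4 8 13 17 21 26 30 34 39 43 47

0 4 8 13 17 21 26 30 34 39 43 47
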